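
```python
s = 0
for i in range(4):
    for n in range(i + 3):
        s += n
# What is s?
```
Trace:
  s=0
  s=0, i=0, n=0
  s=1, i=0, n=1
  s=3, i=0, n=2
  s=3, i=1, n=0
  s=4, i=1, n=1
  s=6, i=1, n=2
  s=9, i=1, n=3
  s=9, i=2, n=0
  s=10, i=2, n=1
  s=12, i=2, n=2
  s=15, i=2, n=3
  s=19, i=2, n=4
  s=19, i=3, n=0
  s=20, i=3, n=1
  s=22, i=3, n=2
  s=25, i=3, n=3
  s=29, i=3, n=4
  s=34, i=3, n=5

Final answer: 34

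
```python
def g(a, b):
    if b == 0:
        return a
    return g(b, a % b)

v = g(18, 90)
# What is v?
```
Call trace:
g(a=18, b=90)
  g(a=90, b=18)
    g(a=18, b=0)
    -> return 18
  -> return 18
-> return 18

Final answer: 18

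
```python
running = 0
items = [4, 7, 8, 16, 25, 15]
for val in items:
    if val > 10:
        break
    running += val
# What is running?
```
Trace:
  running=0
  running=4, val=4
  running=11, val=7
  running=19, val=8
  running=19, val=16

Final answer: 19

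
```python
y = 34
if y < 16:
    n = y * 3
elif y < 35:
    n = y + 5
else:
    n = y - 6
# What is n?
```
Trace:
  y=34
  y=34, n=39

Final answer: 39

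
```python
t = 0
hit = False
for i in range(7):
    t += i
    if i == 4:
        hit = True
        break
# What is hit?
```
Trace:
  t=0
  t=0, hit=False
  t=0, hit=False, i=0
  t=1, hit=False, i=1
  t=3, hit=False, i=2
  t=6, hit=False, i=3
  t=10, hit=True, i=4

Final answer: True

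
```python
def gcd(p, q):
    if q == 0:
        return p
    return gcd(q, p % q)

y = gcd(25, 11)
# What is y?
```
Call trace:
gcd(p=25, q=11)
  gcd(p=11, q=3)
    gcd(p=3, q=2)
      gcd(p=2, q=1)
        gcd(p=1, q=0)
        -> return 1
      -> return 1
    -> return 1
  -> return 1
-> return 1

Final answer: 1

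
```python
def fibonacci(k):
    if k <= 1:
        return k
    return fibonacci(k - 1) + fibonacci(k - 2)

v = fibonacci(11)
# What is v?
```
Call trace (a repeated sub-call is expanded the first time; later identical calls just restate its return value):
fibonacci(k=11)
  fibonacci(k=10)
    fibonacci(k=9)
      fibonacci(k=8)
        fibonacci(k=7)
          fibonacci(k=6)
            fibonacci(k=5)
              fibonacci(k=4)
                fibonacci(k=3)
                  fibonacci(k=2)
                    fibonacci(k=1)
                    -> return 1
                    fibonacci(k=0)
                    -> return 0
                  -> return 1
                  fibonacci(k=1)
                  -> return 1
                -> return 2
                fibonacci(k=2) -> return 1  (same call as traced above)
              -> return 3
              fibonacci(k=3) -> return 2  (same call as traced above)
            -> return 5
            fibonacci(k=4) -> return 3  (same call as traced above)
          -> return 8
          fibonacci(k=5) -> return 5  (same call as traced above)
        -> return 13
        fibonacci(k=6) -> return 8  (same call as traced above)
      -> return 21
      fibonacci(k=7) -> return 13  (same call as traced above)
    -> return 34
    fibonacci(k=8) -> return 21  (same call as traced above)
  -> return 55
  fibonacci(k=9) -> return 34  (same call as traced above)
-> return 89

Final answer: 89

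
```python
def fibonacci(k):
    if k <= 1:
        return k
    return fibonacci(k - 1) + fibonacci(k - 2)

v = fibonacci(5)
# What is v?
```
Call trace (a repeated sub-call is expanded the first time; later identical calls just restate its return value):
fibonacci(k=5)
  fibonacci(k=4)
    fibonacci(k=3)
      fibonacci(k=2)
        fibonacci(k=1)
        -> return 1
        fibonacci(k=0)
        -> return 0
      -> return 1
      fibonacci(k=1)
      -> return 1
    -> return 2
    fibonacci(k=2) -> return 1  (same call as traced above)
  -> return 3
  fibonacci(k=3) -> return 2  (same call as traced above)
-> return 5

Final answer: 5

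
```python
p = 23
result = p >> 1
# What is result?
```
Trace:
  p=23
  p=23, result=11

Final answer: 11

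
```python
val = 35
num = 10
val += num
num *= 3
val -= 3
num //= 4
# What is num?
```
Trace:
  val=35
  val=35, num=10
  val=45, num=10
  val=45, num=30
  val=42, num=30
  val=42, num=7

Final answer: 7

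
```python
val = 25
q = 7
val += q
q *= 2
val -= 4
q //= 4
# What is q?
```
Trace:
  val=25
  val=25, q=7
  val=32, q=7
  val=32, q=14
  val=28, q=14
  val=28, q=3

Final answer: 3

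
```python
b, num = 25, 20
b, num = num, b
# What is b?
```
Trace:
  b=25, num=20
  b=20, num=25

Final answer: 20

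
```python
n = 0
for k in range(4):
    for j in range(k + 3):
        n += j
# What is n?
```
Trace:
  n=0
  n=0, k=0, j=0
  n=1, k=0, j=1
  n=3, k=0, j=2
  n=3, k=1, j=0
  n=4, k=1, j=1
  n=6, k=1, j=2
  n=9, k=1, j=3
  n=9, k=2, j=0
  n=10, k=2, j=1
  n=12, k=2, j=2
  n=15, k=2, j=3
  n=19, k=2, j=4
  n=19, k=3, j=0
  n=20, k=3, j=1
  n=22, k=3, j=2
  n=25, k=3, j=3
  n=29, k=3, j=4
  n=34, k=3, j=5

Final answer: 34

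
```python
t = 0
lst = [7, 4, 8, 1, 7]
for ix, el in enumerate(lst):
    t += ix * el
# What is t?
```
Trace:
  t=0
  t=0, ix=0, el=7
  t=4, ix=1, el=4
  t=20, ix=2, el=8
  t=23, ix=3, el=1
  t=51, ix=4, el=7

Final answer: 51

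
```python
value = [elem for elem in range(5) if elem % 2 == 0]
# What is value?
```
Trace:
  elem=0
  elem=1
  elem=2
  elem=3
  elem=4
  value=[0, 2, 4]

Final answer: [0, 2, 4]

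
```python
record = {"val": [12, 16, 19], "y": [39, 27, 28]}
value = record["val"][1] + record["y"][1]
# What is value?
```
Trace:
  record={'val': [12, 16, 19], 'y': [39, 27, 28]}
  record={'val': [12, 16, 19], 'y': [39, 27, 28]}, value=43

Final answer: 43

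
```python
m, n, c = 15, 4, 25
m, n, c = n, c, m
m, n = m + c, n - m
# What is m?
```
Trace:
  m=15, n=4, c=25
  m=4, n=25, c=15
  m=19, n=21, c=15

Final answer: 19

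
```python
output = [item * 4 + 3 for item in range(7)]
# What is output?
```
Trace:
  item=0
  item=1
  item=2
  item=3
  item=4
  item=5
  item=6
  output=[3, 7, 11, 15, 19, 23, 27]

Final answer: [3, 7, 11, 15, 19, 23, 27]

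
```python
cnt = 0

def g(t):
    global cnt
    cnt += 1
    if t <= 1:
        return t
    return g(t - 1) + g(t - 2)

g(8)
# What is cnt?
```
Call trace (a repeated sub-call is expanded the first time; later identical calls just restate its return value):
g(t=8)
  g(t=7)
    g(t=6)
      g(t=5)
        g(t=4)
          g(t=3)
            g(t=2)
              g(t=1)
              -> return 1
              g(t=0)
              -> return 0
            -> return 1
            g(t=1)
            -> return 1
          -> return 2
          g(t=2) -> return 1  (same call as traced above)
        -> return 3
        g(t=3) -> return 2  (same call as traced above)
      -> return 5
      g(t=4) -> return 3  (same call as traced above)
    -> return 8
    g(t=5) -> return 5  (same call as traced above)
  -> return 13
  g(t=6) -> return 8  (same call as traced above)
-> return 21

cnt is incremented once per call, so count the calls in each subtree. Let C(t) = number of calls made by g(t).
C(0) = C(1) = 1 (base case, no recursion); C(t) = 1 + C(t - 1) + C(t - 2) otherwise.
C(2) = 1 + C(1) + C(0) = 1 + 1 + 1 = 3
C(3) = 1 + C(2) + C(1) = 1 + 3 + 1 = 5
C(4) = 1 + C(3) + C(2) = 1 + 5 + 3 = 9
C(5) = 1 + C(4) + C(3) = 1 + 9 + 5 = 15
C(6) = 1 + C(5) + C(4) = 1 + 15 + 9 = 25
C(7) = 1 + C(6) + C(5) = 1 + 25 + 15 = 41
C(8) = 1 + C(7) + C(6) = 1 + 41 + 25 = 67
cnt = C(8) = 67

Final answer: 67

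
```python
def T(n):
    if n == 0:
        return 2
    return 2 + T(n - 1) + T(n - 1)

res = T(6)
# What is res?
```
Call trace (a repeated sub-call is expanded the first time; later identical calls just restate its return value):
T(n=6)
  T(n=5)
    T(n=4)
      T(n=3)
        T(n=2)
          T(n=1)
            T(n=0)
            -> return 2
            T(n=0)
            -> return 2
          -> return 6
          T(n=1) -> return 6  (same call as traced above)
        -> return 14
        T(n=2) -> return 14  (same call as traced above)
      -> return 30
      T(n=3) -> return 30  (same call as traced above)
    -> return 62
    T(n=4) -> return 62  (same call as traced above)
  -> return 126
  T(n=5) -> return 126  (same call as traced above)
-> return 254

Final answer: 254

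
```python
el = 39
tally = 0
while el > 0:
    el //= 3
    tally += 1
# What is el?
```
Trace:
  el=39
  el=39, tally=0
  el=13, tally=1
  el=4, tally=2
  el=1, tally=3
  el=0, tally=4

Final answer: 0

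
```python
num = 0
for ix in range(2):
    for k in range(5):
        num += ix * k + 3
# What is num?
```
Trace:
  num=0
  num=3, ix=0, k=0
  num=6, ix=0, k=1
  num=9, ix=0, k=2
  num=12, ix=0, k=3
  num=15, ix=0, k=4
  num=18, ix=1, k=0
  num=22, ix=1, k=1
  num=27, ix=1, k=2
  num=33, ix=1, k=3
  num=40, ix=1, k=4

Final answer: 40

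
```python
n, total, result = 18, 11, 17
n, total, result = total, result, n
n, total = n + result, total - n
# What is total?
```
Trace:
  n=18, total=11, result=17
  n=11, total=17, result=18
  n=29, total=6, result=18

Final answer: 6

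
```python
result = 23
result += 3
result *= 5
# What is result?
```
Trace:
  result=23
  result=26
  result=130

Final answer: 130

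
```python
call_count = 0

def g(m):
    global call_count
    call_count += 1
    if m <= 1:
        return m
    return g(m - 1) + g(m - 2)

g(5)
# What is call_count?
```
Call trace (a repeated sub-call is expanded the first time; later identical calls just restate its return value):
g(m=5)
  g(m=4)
    g(m=3)
      g(m=2)
        g(m=1)
        -> return 1
        g(m=0)
        -> return 0
      -> return 1
      g(m=1)
      -> return 1
    -> return 2
    g(m=2) -> return 1  (same call as traced above)
  -> return 3
  g(m=3) -> return 2  (same call as traced above)
-> return 5

call_count is incremented once per call, so count the calls in each subtree. Let C(m) = number of calls made by g(m).
C(0) = C(1) = 1 (base case, no recursion); C(m) = 1 + C(m - 1) + C(m - 2) otherwise.
C(2) = 1 + C(1) + C(0) = 1 + 1 + 1 = 3
C(3) = 1 + C(2) + C(1) = 1 + 3 + 1 = 5
C(4) = 1 + C(3) + C(2) = 1 + 5 + 3 = 9
C(5) = 1 + C(4) + C(3) = 1 + 9 + 5 = 15
call_count = C(5) = 15

Final answer: 15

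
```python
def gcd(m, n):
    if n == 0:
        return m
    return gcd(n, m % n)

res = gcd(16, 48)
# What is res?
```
Call trace:
gcd(m=16, n=48)
  gcd(m=48, n=16)
    gcd(m=16, n=0)
    -> return 16
  -> return 16
-> return 16

Final answer: 16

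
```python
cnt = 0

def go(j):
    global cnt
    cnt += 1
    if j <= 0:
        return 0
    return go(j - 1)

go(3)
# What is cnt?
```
Call trace:
go(j=3)
  go(j=2)
    go(j=1)
      go(j=0)
      -> return 0
    -> return 0
  -> return 0
-> return 0

cnt is incremented once per call. go is entered once for each j = 3, 2, 1, 0 (the j <= 0 call returns without recursing), i.e. 3 + 1 calls.
cnt = 4

Final answer: 4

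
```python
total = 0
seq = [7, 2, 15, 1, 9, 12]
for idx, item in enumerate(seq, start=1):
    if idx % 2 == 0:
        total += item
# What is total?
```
Trace:
  total=0
  total=0, idx=1, item=7
  total=2, idx=2, item=2
  total=2, idx=3, item=15
  total=3, idx=4, item=1
  total=3, idx=5, item=9
  total=15, idx=6, item=12

Final answer: 15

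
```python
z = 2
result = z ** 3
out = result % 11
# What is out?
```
Trace:
  z=2
  z=2, result=8
  z=2, result=8, out=8

Final answer: 8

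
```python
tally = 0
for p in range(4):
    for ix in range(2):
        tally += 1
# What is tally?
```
Trace:
  tally=0
  tally=1, p=0, ix=0
  tally=2, p=0, ix=1
  tally=3, p=1, ix=0
  tally=4, p=1, ix=1
  tally=5, p=2, ix=0
  tally=6, p=2, ix=1
  tally=7, p=3, ix=0
  tally=8, p=3, ix=1

Final answer: 8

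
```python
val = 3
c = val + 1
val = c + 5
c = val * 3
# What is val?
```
Trace:
  val=3
  val=3, c=4
  val=9, c=4
  val=9, c=27

Final answer: 9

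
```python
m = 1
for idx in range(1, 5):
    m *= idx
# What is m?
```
Trace:
  m=1
  m=1, idx=1
  m=2, idx=2
  m=6, idx=3
  m=24, idx=4

Final answer: 24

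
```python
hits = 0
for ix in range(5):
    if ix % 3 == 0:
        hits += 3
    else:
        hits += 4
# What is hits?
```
Trace:
  hits=0
  hits=3, ix=0
  hits=7, ix=1
  hits=11, ix=2
  hits=14, ix=3
  hits=18, ix=4

Final answer: 18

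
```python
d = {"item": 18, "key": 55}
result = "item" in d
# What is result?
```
Trace:
  d={'item': 18, 'key': 55}
  d={'item': 18, 'key': 55}, result=True

Final answer: True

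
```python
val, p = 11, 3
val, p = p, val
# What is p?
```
Trace:
  val=11, p=3
  val=3, p=11

Final answer: 11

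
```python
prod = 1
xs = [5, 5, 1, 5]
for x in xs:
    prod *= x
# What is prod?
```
Trace:
  prod=1
  prod=5, x=5
  prod=25, x=5
  prod=25, x=1
  prod=125, x=5

Final answer: 125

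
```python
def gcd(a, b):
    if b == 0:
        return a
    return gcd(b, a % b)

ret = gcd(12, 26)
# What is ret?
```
Call trace:
gcd(a=12, b=26)
  gcd(a=26, b=12)
    gcd(a=12, b=2)
      gcd(a=2, b=0)
      -> return 2
    -> return 2
  -> return 2
-> return 2

Final answer: 2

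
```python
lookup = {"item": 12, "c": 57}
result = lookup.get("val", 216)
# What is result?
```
Trace:
  lookup={'item': 12, 'c': 57}
  lookup={'item': 12, 'c': 57}, result=216

Final answer: 216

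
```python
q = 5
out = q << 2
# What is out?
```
Trace:
  q=5
  q=5, out=20

Final answer: 20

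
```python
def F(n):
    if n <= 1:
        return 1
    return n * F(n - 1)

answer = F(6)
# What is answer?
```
Call trace:
F(n=6)
  F(n=5)
    F(n=4)
      F(n=3)
        F(n=2)
          F(n=1)
          -> return 1
        -> return 2
      -> return 6
    -> return 24
  -> return 120
-> return 720

Final answer: 720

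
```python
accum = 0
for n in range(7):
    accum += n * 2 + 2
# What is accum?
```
Trace:
  accum=0
  accum=2, n=0
  accum=6, n=1
  accum=12, n=2
  accum=20, n=3
  accum=30, n=4
  accum=42, n=5
  accum=56, n=6

Final answer: 56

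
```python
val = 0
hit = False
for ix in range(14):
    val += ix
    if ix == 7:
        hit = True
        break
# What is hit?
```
Trace:
  val=0
  val=0, hit=False
  val=0, hit=False, ix=0
  val=1, hit=False, ix=1
  val=3, hit=False, ix=2
  val=6, hit=False, ix=3
  val=10, hit=False, ix=4
  val=15, hit=False, ix=5
  val=21, hit=False, ix=6
  val=28, hit=True, ix=7

Final answer: True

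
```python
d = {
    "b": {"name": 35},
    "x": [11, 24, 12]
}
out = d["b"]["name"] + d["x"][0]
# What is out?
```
Trace:
  d={'b': {'name': 35}, 'x': [11, 24, 12]}
  d={'b': {'name': 35}, 'x': [11, 24, 12]}, out=46

Final answer: 46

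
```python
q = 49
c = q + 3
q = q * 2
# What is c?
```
Trace:
  q=49
  q=49, c=52
  q=98, c=52

Final answer: 52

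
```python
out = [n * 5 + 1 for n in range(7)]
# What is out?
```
Trace:
  n=0
  n=1
  n=2
  n=3
  n=4
  n=5
  n=6
  out=[1, 6, 11, 16, 21, 26, 31]

Final answer: [1, 6, 11, 16, 21, 26, 31]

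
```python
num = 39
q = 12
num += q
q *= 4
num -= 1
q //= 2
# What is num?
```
Trace:
  num=39
  num=39, q=12
  num=51, q=12
  num=51, q=48
  num=50, q=48
  num=50, q=24

Final answer: 50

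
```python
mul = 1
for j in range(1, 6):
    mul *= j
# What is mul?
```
Trace:
  mul=1
  mul=1, j=1
  mul=2, j=2
  mul=6, j=3
  mul=24, j=4
  mul=120, j=5

Final answer: 120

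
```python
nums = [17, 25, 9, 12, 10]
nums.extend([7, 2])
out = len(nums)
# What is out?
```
Trace:
  nums=[17, 25, 9, 12, 10]
  nums=[17, 25, 9, 12, 10, 7, 2]
  nums=[17, 25, 9, 12, 10, 7, 2], out=7

Final answer: 7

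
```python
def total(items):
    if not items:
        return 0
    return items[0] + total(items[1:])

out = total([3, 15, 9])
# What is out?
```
Call trace:
total(items=[3, 15, 9])
  total(items=[15, 9])
    total(items=[9])
      total(items=[])
      -> return 0
    -> return 9
  -> return 24
-> return 27

Final answer: 27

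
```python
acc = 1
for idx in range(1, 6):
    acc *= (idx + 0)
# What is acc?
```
Trace:
  acc=1
  acc=1, idx=1
  acc=2, idx=2
  acc=6, idx=3
  acc=24, idx=4
  acc=120, idx=5

Final answer: 120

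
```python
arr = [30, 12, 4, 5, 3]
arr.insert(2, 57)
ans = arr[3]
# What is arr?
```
Trace:
  arr=[30, 12, 4, 5, 3]
  arr=[30, 12, 57, 4, 5, 3]
  arr=[30, 12, 57, 4, 5, 3], ans=4

Final answer: [30, 12, 57, 4, 5, 3]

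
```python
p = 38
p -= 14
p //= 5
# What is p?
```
Trace:
  p=38
  p=24
  p=4

Final answer: 4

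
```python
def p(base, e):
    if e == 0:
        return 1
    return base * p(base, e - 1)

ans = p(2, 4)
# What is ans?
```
Call trace:
p(base=2, e=4)
  p(base=2, e=3)
    p(base=2, e=2)
      p(base=2, e=1)
        p(base=2, e=0)
        -> return 1
      -> return 2
    -> return 4
  -> return 8
-> return 16

Final answer: 16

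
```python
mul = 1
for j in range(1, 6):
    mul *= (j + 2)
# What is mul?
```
Trace:
  mul=1
  mul=3, j=1
  mul=12, j=2
  mul=60, j=3
  mul=360, j=4
  mul=2520, j=5

Final answer: 2520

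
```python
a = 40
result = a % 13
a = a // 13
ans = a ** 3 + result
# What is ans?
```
Trace:
  a=40
  a=40, result=1
  a=3, result=1
  a=3, result=1, ans=28

Final answer: 28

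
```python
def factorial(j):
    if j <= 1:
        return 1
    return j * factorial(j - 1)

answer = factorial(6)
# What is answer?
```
Call trace:
factorial(j=6)
  factorial(j=5)
    factorial(j=4)
      factorial(j=3)
        factorial(j=2)
          factorial(j=1)
          -> return 1
        -> return 2
      -> return 6
    -> return 24
  -> return 120
-> return 720

Final answer: 720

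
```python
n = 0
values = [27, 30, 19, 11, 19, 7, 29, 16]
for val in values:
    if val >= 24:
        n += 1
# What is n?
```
Trace:
  n=0
  n=1, val=27
  n=2, val=30
  n=2, val=19
  n=2, val=11
  n=2, val=19
  n=2, val=7
  n=3, val=29
  n=3, val=16

Final answer: 3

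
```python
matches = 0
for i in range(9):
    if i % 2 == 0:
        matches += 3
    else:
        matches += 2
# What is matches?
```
Trace:
  matches=0
  matches=3, i=0
  matches=5, i=1
  matches=8, i=2
  matches=10, i=3
  matches=13, i=4
  matches=15, i=5
  matches=18, i=6
  matches=20, i=7
  matches=23, i=8

Final answer: 23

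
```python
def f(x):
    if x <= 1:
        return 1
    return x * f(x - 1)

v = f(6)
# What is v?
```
Call trace:
f(x=6)
  f(x=5)
    f(x=4)
      f(x=3)
        f(x=2)
          f(x=1)
          -> return 1
        -> return 2
      -> return 6
    -> return 24
  -> return 120
-> return 720

Final answer: 720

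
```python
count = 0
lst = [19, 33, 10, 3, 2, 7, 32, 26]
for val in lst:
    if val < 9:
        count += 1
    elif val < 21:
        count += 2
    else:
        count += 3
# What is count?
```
Trace:
  count=0
  count=2, val=19
  count=5, val=33
  count=7, val=10
  count=8, val=3
  count=9, val=2
  count=10, val=7
  count=13, val=32
  count=16, val=26

Final answer: 16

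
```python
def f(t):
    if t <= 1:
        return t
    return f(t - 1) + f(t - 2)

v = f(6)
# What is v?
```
Call trace (a repeated sub-call is expanded the first time; later identical calls just restate its return value):
f(t=6)
  f(t=5)
    f(t=4)
      f(t=3)
        f(t=2)
          f(t=1)
          -> return 1
          f(t=0)
          -> return 0
        -> return 1
        f(t=1)
        -> return 1
      -> return 2
      f(t=2) -> return 1  (same call as traced above)
    -> return 3
    f(t=3) -> return 2  (same call as traced above)
  -> return 5
  f(t=4) -> return 3  (same call as traced above)
-> return 8

Final answer: 8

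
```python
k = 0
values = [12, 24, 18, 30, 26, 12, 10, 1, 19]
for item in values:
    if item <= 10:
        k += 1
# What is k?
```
Trace:
  k=0
  k=0, item=12
  k=0, item=24
  k=0, item=18
  k=0, item=30
  k=0, item=26
  k=0, item=12
  k=1, item=10
  k=2, item=1
  k=2, item=19

Final answer: 2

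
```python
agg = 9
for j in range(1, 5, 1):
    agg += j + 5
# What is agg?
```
Trace:
  agg=9
  agg=15, j=1
  agg=22, j=2
  agg=30, j=3
  agg=39, j=4

Final answer: 39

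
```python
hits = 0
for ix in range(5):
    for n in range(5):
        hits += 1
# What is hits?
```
Trace:
  hits=0
  hits=1, ix=0, n=0
  hits=2, ix=0, n=1
  hits=3, ix=0, n=2
  hits=4, ix=0, n=3
  hits=5, ix=0, n=4
  hits=6, ix=1, n=0
  hits=7, ix=1, n=1
  hits=8, ix=1, n=2
  hits=9, ix=1, n=3
  hits=10, ix=1, n=4
  hits=11, ix=2, n=0
  hits=12, ix=2, n=1
  hits=13, ix=2, n=2
  hits=14, ix=2, n=3
  hits=15, ix=2, n=4
  hits=16, ix=3, n=0
  hits=17, ix=3, n=1
  hits=18, ix=3, n=2
  hits=19, ix=3, n=3
  hits=20, ix=3, n=4
  hits=21, ix=4, n=0
  hits=22, ix=4, n=1
  hits=23, ix=4, n=2
  hits=24, ix=4, n=3
  hits=25, ix=4, n=4

Final answer: 25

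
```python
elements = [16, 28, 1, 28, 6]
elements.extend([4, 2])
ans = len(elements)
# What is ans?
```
Trace:
  elements=[16, 28, 1, 28, 6]
  elements=[16, 28, 1, 28, 6, 4, 2]
  elements=[16, 28, 1, 28, 6, 4, 2], ans=7

Final answer: 7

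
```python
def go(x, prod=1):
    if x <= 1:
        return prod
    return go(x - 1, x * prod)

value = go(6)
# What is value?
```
Call trace:
go(x=6, prod=1)
  go(x=5, prod=6)
    go(x=4, prod=30)
      go(x=3, prod=120)
        go(x=2, prod=360)
          go(x=1, prod=720)
          -> return 720
        -> return 720
      -> return 720
    -> return 720
  -> return 720
-> return 720

Final answer: 720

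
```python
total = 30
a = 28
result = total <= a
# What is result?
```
Trace:
  total=30
  total=30, a=28
  total=30, a=28, result=False

Final answer: False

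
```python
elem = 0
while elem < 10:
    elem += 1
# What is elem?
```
Trace:
  elem=0
  elem=1
  elem=2
  elem=3
  elem=4
  elem=5
  elem=6
  elem=7
  elem=8
  elem=9
  elem=10

Final answer: 10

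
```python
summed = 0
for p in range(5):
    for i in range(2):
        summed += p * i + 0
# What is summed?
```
Trace:
  summed=0
  summed=0, p=0, i=0
  summed=0, p=0, i=1
  summed=0, p=1, i=0
  summed=1, p=1, i=1
  summed=1, p=2, i=0
  summed=3, p=2, i=1
  summed=3, p=3, i=0
  summed=6, p=3, i=1
  summed=6, p=4, i=0
  summed=10, p=4, i=1

Final answer: 10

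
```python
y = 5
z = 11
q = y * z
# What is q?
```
Trace:
  y=5
  y=5, z=11
  y=5, z=11, q=55

Final answer: 55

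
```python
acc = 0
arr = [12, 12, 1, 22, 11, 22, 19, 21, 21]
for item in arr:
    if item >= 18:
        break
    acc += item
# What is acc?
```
Trace:
  acc=0
  acc=12, item=12
  acc=24, item=12
  acc=25, item=1
  acc=25, item=22

Final answer: 25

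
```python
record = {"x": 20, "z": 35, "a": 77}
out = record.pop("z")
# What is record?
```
Trace:
  record={'x': 20, 'z': 35, 'a': 77}
  record={'x': 20, 'a': 77}, out=35

Final answer: {'x': 20, 'a': 77}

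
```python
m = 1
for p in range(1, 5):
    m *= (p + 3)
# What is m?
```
Trace:
  m=1
  m=4, p=1
  m=20, p=2
  m=120, p=3
  m=840, p=4

Final answer: 840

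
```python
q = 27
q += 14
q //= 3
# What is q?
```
Trace:
  q=27
  q=41
  q=13

Final answer: 13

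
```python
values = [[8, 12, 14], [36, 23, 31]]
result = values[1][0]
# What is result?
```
Trace:
  values=[[8, 12, 14], [36, 23, 31]]
  values=[[8, 12, 14], [36, 23, 31]], result=36

Final answer: 36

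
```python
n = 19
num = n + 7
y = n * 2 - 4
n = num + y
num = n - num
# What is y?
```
Trace:
  n=19
  n=19, num=26
  n=19, num=26, y=34
  n=60, num=26, y=34
  n=60, num=34, y=34

Final answer: 34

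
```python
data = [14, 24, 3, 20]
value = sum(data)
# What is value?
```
Trace:
  data=[14, 24, 3, 20]
  data=[14, 24, 3, 20], value=61

Final answer: 61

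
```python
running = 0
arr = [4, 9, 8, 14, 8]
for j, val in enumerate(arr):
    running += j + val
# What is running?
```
Trace:
  running=0
  running=4, j=0, val=4
  running=14, j=1, val=9
  running=24, j=2, val=8
  running=41, j=3, val=14
  running=53, j=4, val=8

Final answer: 53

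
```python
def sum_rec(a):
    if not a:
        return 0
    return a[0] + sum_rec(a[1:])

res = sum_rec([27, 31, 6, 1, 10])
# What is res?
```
Call trace:
sum_rec(a=[27, 31, 6, 1, 10])
  sum_rec(a=[31, 6, 1, 10])
    sum_rec(a=[6, 1, 10])
      sum_rec(a=[1, 10])
        sum_rec(a=[10])
          sum_rec(a=[])
          -> return 0
        -> return 10
      -> return 11
    -> return 17
  -> return 48
-> return 75

Final answer: 75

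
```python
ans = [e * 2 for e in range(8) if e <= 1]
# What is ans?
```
Trace:
  e=0
  e=1
  e=2
  e=3
  e=4
  e=5
  e=6
  e=7
  ans=[0, 2]

Final answer: [0, 2]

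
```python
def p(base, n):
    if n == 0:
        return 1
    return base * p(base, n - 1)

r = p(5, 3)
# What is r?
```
Call trace:
p(base=5, n=3)
  p(base=5, n=2)
    p(base=5, n=1)
      p(base=5, n=0)
      -> return 1
    -> return 5
  -> return 25
-> return 125

Final answer: 125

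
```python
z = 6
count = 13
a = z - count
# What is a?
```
Trace:
  z=6
  z=6, count=13
  z=6, count=13, a=-7

Final answer: -7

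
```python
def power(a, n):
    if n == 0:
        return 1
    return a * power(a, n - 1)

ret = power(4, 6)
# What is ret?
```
Call trace:
power(a=4, n=6)
  power(a=4, n=5)
    power(a=4, n=4)
      power(a=4, n=3)
        power(a=4, n=2)
          power(a=4, n=1)
            power(a=4, n=0)
            -> return 1
          -> return 4
        -> return 16
      -> return 64
    -> return 256
  -> return 1024
-> return 4096

Final answer: 4096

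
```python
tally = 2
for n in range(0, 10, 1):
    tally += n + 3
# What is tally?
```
Trace:
  tally=2
  tally=5, n=0
  tally=9, n=1
  tally=14, n=2
  tally=20, n=3
  tally=27, n=4
  tally=35, n=5
  tally=44, n=6
  tally=54, n=7
  tally=65, n=8
  tally=77, n=9

Final answer: 77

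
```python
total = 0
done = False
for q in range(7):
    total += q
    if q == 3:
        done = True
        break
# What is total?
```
Trace:
  total=0
  total=0, done=False
  total=0, done=False, q=0
  total=1, done=False, q=1
  total=3, done=False, q=2
  total=6, done=True, q=3

Final answer: 6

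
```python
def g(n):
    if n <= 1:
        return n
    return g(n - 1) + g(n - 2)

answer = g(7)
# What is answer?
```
Call trace (a repeated sub-call is expanded the first time; later identical calls just restate its return value):
g(n=7)
  g(n=6)
    g(n=5)
      g(n=4)
        g(n=3)
          g(n=2)
            g(n=1)
            -> return 1
            g(n=0)
            -> return 0
          -> return 1
          g(n=1)
          -> return 1
        -> return 2
        g(n=2) -> return 1  (same call as traced above)
      -> return 3
      g(n=3) -> return 2  (same call as traced above)
    -> return 5
    g(n=4) -> return 3  (same call as traced above)
  -> return 8
  g(n=5) -> return 5  (same call as traced above)
-> return 13

Final answer: 13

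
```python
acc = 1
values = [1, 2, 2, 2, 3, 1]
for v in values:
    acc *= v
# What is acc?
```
Trace:
  acc=1
  acc=1, v=1
  acc=2, v=2
  acc=4, v=2
  acc=8, v=2
  acc=24, v=3
  acc=24, v=1

Final answer: 24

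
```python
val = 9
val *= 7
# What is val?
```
Trace:
  val=9
  val=63

Final answer: 63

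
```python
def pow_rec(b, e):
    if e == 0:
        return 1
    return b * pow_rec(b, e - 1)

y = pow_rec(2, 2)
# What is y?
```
Call trace:
pow_rec(b=2, e=2)
  pow_rec(b=2, e=1)
    pow_rec(b=2, e=0)
    -> return 1
  -> return 2
-> return 4

Final answer: 4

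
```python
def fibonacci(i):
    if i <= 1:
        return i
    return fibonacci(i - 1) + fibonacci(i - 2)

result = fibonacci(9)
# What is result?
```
Call trace (a repeated sub-call is expanded the first time; later identical calls just restate its return value):
fibonacci(i=9)
  fibonacci(i=8)
    fibonacci(i=7)
      fibonacci(i=6)
        fibonacci(i=5)
          fibonacci(i=4)
            fibonacci(i=3)
              fibonacci(i=2)
                fibonacci(i=1)
                -> return 1
                fibonacci(i=0)
                -> return 0
              -> return 1
              fibonacci(i=1)
              -> return 1
            -> return 2
            fibonacci(i=2) -> return 1  (same call as traced above)
          -> return 3
          fibonacci(i=3) -> return 2  (same call as traced above)
        -> return 5
        fibonacci(i=4) -> return 3  (same call as traced above)
      -> return 8
      fibonacci(i=5) -> return 5  (same call as traced above)
    -> return 13
    fibonacci(i=6) -> return 8  (same call as traced above)
  -> return 21
  fibonacci(i=7) -> return 13  (same call as traced above)
-> return 34

Final answer: 34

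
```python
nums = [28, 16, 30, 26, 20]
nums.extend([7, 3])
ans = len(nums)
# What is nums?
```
Trace:
  nums=[28, 16, 30, 26, 20]
  nums=[28, 16, 30, 26, 20, 7, 3]
  nums=[28, 16, 30, 26, 20, 7, 3], ans=7

Final answer: [28, 16, 30, 26, 20, 7, 3]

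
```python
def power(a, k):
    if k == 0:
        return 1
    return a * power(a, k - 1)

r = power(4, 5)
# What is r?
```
Call trace:
power(a=4, k=5)
  power(a=4, k=4)
    power(a=4, k=3)
      power(a=4, k=2)
        power(a=4, k=1)
          power(a=4, k=0)
          -> return 1
        -> return 4
      -> return 16
    -> return 64
  -> return 256
-> return 1024

Final answer: 1024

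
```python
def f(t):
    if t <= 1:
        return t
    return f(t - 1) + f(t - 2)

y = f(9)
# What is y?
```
Call trace (a repeated sub-call is expanded the first time; later identical calls just restate its return value):
f(t=9)
  f(t=8)
    f(t=7)
      f(t=6)
        f(t=5)
          f(t=4)
            f(t=3)
              f(t=2)
                f(t=1)
                -> return 1
                f(t=0)
                -> return 0
              -> return 1
              f(t=1)
              -> return 1
            -> return 2
            f(t=2) -> return 1  (same call as traced above)
          -> return 3
          f(t=3) -> return 2  (same call as traced above)
        -> return 5
        f(t=4) -> return 3  (same call as traced above)
      -> return 8
      f(t=5) -> return 5  (same call as traced above)
    -> return 13
    f(t=6) -> return 8  (same call as traced above)
  -> return 21
  f(t=7) -> return 13  (same call as traced above)
-> return 34

Final answer: 34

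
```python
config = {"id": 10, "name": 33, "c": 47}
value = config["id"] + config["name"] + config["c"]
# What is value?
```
Trace:
  config={'id': 10, 'name': 33, 'c': 47}
  config={'id': 10, 'name': 33, 'c': 47}, value=90

Final answer: 90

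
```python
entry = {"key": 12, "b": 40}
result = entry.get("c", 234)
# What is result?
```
Trace:
  entry={'key': 12, 'b': 40}
  entry={'key': 12, 'b': 40}, result=234

Final answer: 234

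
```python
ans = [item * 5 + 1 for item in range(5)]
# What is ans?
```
Trace:
  item=0
  item=1
  item=2
  item=3
  item=4
  ans=[1, 6, 11, 16, 21]

Final answer: [1, 6, 11, 16, 21]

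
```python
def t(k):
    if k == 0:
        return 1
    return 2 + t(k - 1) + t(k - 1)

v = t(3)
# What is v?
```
Call trace (a repeated sub-call is expanded the first time; later identical calls just restate its return value):
t(k=3)
  t(k=2)
    t(k=1)
      t(k=0)
      -> return 1
      t(k=0)
      -> return 1
    -> return 4
    t(k=1) -> return 4  (same call as traced above)
  -> return 10
  t(k=2) -> return 10  (same call as traced above)
-> return 22

Final answer: 22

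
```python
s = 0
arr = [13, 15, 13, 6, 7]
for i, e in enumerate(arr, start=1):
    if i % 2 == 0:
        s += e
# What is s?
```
Trace:
  s=0
  s=0, i=1, e=13
  s=15, i=2, e=15
  s=15, i=3, e=13
  s=21, i=4, e=6
  s=21, i=5, e=7

Final answer: 21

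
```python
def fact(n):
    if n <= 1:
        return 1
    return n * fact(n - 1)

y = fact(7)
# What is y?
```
Call trace:
fact(n=7)
  fact(n=6)
    fact(n=5)
      fact(n=4)
        fact(n=3)
          fact(n=2)
            fact(n=1)
            -> return 1
          -> return 2
        -> return 6
      -> return 24
    -> return 120
  -> return 720
-> return 5040

Final answer: 5040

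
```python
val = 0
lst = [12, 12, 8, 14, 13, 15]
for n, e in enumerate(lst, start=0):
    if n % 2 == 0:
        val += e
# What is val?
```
Trace:
  val=0
  val=12, n=0, e=12
  val=12, n=1, e=12
  val=20, n=2, e=8
  val=20, n=3, e=14
  val=33, n=4, e=13
  val=33, n=5, e=15

Final answer: 33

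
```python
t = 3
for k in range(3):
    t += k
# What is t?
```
Trace:
  t=3
  t=3, k=0
  t=4, k=1
  t=6, k=2

Final answer: 6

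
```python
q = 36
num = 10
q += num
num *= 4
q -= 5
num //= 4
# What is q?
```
Trace:
  q=36
  q=36, num=10
  q=46, num=10
  q=46, num=40
  q=41, num=40
  q=41, num=10

Final answer: 41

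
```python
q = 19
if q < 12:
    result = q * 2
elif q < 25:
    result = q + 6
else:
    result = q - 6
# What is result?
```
Trace:
  q=19
  q=19, result=25

Final answer: 25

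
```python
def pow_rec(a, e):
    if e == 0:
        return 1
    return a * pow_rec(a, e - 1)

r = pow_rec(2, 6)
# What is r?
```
Call trace:
pow_rec(a=2, e=6)
  pow_rec(a=2, e=5)
    pow_rec(a=2, e=4)
      pow_rec(a=2, e=3)
        pow_rec(a=2, e=2)
          pow_rec(a=2, e=1)
            pow_rec(a=2, e=0)
            -> return 1
          -> return 2
        -> return 4
      -> return 8
    -> return 16
  -> return 32
-> return 64

Final answer: 64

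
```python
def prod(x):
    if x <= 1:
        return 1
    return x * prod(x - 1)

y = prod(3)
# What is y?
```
Call trace:
prod(x=3)
  prod(x=2)
    prod(x=1)
    -> return 1
  -> return 2
-> return 6

Final answer: 6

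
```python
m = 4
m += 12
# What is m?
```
Trace:
  m=4
  m=16

Final answer: 16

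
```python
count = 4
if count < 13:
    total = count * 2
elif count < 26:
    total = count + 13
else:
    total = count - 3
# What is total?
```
Trace:
  count=4
  count=4, total=8

Final answer: 8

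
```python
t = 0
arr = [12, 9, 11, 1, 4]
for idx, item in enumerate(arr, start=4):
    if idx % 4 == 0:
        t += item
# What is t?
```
Trace:
  t=0
  t=12, idx=4, item=12
  t=12, idx=5, item=9
  t=12, idx=6, item=11
  t=12, idx=7, item=1
  t=16, idx=8, item=4

Final answer: 16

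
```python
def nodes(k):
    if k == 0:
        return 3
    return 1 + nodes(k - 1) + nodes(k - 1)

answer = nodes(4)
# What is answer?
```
Call trace (a repeated sub-call is expanded the first time; later identical calls just restate its return value):
nodes(k=4)
  nodes(k=3)
    nodes(k=2)
      nodes(k=1)
        nodes(k=0)
        -> return 3
        nodes(k=0)
        -> return 3
      -> return 7
      nodes(k=1) -> return 7  (same call as traced above)
    -> return 15
    nodes(k=2) -> return 15  (same call as traced above)
  -> return 31
  nodes(k=3) -> return 31  (same call as traced above)
-> return 63

Final answer: 63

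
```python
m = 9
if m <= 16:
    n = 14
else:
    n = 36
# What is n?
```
Trace:
  m=9
  m=9, n=14

Final answer: 14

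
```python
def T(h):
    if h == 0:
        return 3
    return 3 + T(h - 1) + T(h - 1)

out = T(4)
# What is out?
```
Call trace (a repeated sub-call is expanded the first time; later identical calls just restate its return value):
T(h=4)
  T(h=3)
    T(h=2)
      T(h=1)
        T(h=0)
        -> return 3
        T(h=0)
        -> return 3
      -> return 9
      T(h=1) -> return 9  (same call as traced above)
    -> return 21
    T(h=2) -> return 21  (same call as traced above)
  -> return 45
  T(h=3) -> return 45  (same call as traced above)
-> return 93

Final answer: 93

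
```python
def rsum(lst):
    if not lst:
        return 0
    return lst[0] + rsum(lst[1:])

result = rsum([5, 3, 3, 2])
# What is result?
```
Call trace:
rsum(lst=[5, 3, 3, 2])
  rsum(lst=[3, 3, 2])
    rsum(lst=[3, 2])
      rsum(lst=[2])
        rsum(lst=[])
        -> return 0
      -> return 2
    -> return 5
  -> return 8
-> return 13

Final answer: 13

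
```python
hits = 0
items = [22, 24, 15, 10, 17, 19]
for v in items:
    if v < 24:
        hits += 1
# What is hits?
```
Trace:
  hits=0
  hits=1, v=22
  hits=1, v=24
  hits=2, v=15
  hits=3, v=10
  hits=4, v=17
  hits=5, v=19

Final answer: 5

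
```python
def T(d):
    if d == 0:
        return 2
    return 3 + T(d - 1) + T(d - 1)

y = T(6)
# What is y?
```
Call trace (a repeated sub-call is expanded the first time; later identical calls just restate its return value):
T(d=6)
  T(d=5)
    T(d=4)
      T(d=3)
        T(d=2)
          T(d=1)
            T(d=0)
            -> return 2
            T(d=0)
            -> return 2
          -> return 7
          T(d=1) -> return 7  (same call as traced above)
        -> return 17
        T(d=2) -> return 17  (same call as traced above)
      -> return 37
      T(d=3) -> return 37  (same call as traced above)
    -> return 77
    T(d=4) -> return 77  (same call as traced above)
  -> return 157
  T(d=5) -> return 157  (same call as traced above)
-> return 317

Final answer: 317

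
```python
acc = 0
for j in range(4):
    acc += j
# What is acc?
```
Trace:
  acc=0
  acc=0, j=0
  acc=1, j=1
  acc=3, j=2
  acc=6, j=3

Final answer: 6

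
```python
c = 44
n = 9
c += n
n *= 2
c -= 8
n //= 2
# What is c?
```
Trace:
  c=44
  c=44, n=9
  c=53, n=9
  c=53, n=18
  c=45, n=18
  c=45, n=9

Final answer: 45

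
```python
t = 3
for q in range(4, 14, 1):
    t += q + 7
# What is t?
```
Trace:
  t=3
  t=14, q=4
  t=26, q=5
  t=39, q=6
  t=53, q=7
  t=68, q=8
  t=84, q=9
  t=101, q=10
  t=119, q=11
  t=138, q=12
  t=158, q=13

Final answer: 158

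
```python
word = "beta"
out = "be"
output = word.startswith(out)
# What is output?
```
Trace:
  word='beta'
  word='beta', out='be'
  word='beta', out='be', output=True

Final answer: True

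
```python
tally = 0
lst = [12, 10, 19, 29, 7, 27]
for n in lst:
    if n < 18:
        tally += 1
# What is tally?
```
Trace:
  tally=0
  tally=1, n=12
  tally=2, n=10
  tally=2, n=19
  tally=2, n=29
  tally=3, n=7
  tally=3, n=27

Final answer: 3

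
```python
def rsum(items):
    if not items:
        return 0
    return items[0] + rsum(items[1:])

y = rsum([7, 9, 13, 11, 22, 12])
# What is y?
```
Call trace:
rsum(items=[7, 9, 13, 11, 22, 12])
  rsum(items=[9, 13, 11, 22, 12])
    rsum(items=[13, 11, 22, 12])
      rsum(items=[11, 22, 12])
        rsum(items=[22, 12])
          rsum(items=[12])
            rsum(items=[])
            -> return 0
          -> return 12
        -> return 34
      -> return 45
    -> return 58
  -> return 67
-> return 74

Final answer: 74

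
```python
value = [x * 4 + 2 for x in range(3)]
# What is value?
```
Trace:
  x=0
  x=1
  x=2
  value=[2, 6, 10]

Final answer: [2, 6, 10]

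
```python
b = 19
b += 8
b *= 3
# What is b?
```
Trace:
  b=19
  b=27
  b=81

Final answer: 81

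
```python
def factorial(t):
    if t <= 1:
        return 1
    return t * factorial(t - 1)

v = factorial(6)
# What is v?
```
Call trace:
factorial(t=6)
  factorial(t=5)
    factorial(t=4)
      factorial(t=3)
        factorial(t=2)
          factorial(t=1)
          -> return 1
        -> return 2
      -> return 6
    -> return 24
  -> return 120
-> return 720

Final answer: 720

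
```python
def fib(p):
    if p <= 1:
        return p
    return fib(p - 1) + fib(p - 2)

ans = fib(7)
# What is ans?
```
Call trace (a repeated sub-call is expanded the first time; later identical calls just restate its return value):
fib(p=7)
  fib(p=6)
    fib(p=5)
      fib(p=4)
        fib(p=3)
          fib(p=2)
            fib(p=1)
            -> return 1
            fib(p=0)
            -> return 0
          -> return 1
          fib(p=1)
          -> return 1
        -> return 2
        fib(p=2) -> return 1  (same call as traced above)
      -> return 3
      fib(p=3) -> return 2  (same call as traced above)
    -> return 5
    fib(p=4) -> return 3  (same call as traced above)
  -> return 8
  fib(p=5) -> return 5  (same call as traced above)
-> return 13

Final answer: 13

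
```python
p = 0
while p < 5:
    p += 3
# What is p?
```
Trace:
  p=0
  p=3
  p=6

Final answer: 6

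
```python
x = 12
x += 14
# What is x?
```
Trace:
  x=12
  x=26

Final answer: 26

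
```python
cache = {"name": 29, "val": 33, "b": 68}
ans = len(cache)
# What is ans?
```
Trace:
  cache={'name': 29, 'val': 33, 'b': 68}
  cache={'name': 29, 'val': 33, 'b': 68}, ans=3

Final answer: 3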